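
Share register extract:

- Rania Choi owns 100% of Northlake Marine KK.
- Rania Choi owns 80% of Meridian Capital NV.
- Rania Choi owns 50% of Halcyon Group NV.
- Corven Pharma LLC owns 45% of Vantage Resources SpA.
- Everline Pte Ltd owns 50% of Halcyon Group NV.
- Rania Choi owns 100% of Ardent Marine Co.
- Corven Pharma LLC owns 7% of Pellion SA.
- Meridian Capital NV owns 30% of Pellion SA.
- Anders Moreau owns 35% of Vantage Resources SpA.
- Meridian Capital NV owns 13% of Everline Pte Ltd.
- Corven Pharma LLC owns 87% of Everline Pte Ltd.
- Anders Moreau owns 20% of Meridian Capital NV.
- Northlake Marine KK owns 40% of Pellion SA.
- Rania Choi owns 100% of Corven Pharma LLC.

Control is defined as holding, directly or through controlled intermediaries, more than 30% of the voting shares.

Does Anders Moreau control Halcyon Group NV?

No

Anders holds 35% of Vantage, so Anders controls Vantage.
Neither Anders nor any entity Anders controls holds any voting interest in Halcyon.
So Anders does not control Halcyon.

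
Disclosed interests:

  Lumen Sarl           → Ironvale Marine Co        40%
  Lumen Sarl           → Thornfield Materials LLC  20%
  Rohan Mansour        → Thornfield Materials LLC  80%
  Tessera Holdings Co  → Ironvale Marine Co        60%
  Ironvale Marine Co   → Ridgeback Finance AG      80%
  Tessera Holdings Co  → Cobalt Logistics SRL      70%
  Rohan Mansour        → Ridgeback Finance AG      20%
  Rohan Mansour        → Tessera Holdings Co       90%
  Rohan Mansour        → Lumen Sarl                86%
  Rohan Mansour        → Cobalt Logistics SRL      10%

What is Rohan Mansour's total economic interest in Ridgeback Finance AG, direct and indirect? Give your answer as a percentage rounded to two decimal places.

90.72%

Rohan reaches Ridgeback along 3 paths.
Via Lumen → Ironvale: 86% × 40% × 80% = 27.52%.
Via Tessera → Ironvale: 90% × 60% × 80% = 43.2%.
Direct stake: 20% = 20%.
Total: 27.52% + 43.2% + 20% = 90.72%.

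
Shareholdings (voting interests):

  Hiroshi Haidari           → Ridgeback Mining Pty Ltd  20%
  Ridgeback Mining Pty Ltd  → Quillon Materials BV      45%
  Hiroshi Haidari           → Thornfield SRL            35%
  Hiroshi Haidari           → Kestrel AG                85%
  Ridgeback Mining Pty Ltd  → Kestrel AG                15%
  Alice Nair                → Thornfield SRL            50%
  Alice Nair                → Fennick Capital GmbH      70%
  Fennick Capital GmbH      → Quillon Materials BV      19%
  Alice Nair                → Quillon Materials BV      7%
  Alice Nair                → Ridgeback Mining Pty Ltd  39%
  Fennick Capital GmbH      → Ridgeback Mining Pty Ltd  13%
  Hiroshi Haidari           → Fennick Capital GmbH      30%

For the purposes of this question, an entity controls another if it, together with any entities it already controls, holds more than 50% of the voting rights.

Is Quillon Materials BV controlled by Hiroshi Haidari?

No

Hiroshi holds 85% of Kestrel, so Hiroshi controls Kestrel.
Neither Hiroshi nor any entity Hiroshi controls holds any voting interest in Quillon.
So Hiroshi does not control Quillon.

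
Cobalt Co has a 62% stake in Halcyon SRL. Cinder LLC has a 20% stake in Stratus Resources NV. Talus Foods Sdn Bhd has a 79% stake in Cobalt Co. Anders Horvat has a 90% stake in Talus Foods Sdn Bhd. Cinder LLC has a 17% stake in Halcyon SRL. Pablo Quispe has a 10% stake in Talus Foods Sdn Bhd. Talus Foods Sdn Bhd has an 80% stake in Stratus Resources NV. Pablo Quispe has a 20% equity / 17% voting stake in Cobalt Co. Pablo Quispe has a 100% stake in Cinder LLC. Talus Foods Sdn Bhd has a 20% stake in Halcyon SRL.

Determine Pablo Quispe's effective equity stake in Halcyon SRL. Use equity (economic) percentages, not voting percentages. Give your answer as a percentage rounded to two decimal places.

Pablo reaches Halcyon along 4 paths.
Via Cobalt: 20% × 62% = 12.4%.
Via Talus → Cobalt: 10% × 79% × 62% = 4.898%.
Via Talus: 10% × 20% = 2%.
Via Cinder: 100% × 17% = 17%.
Total: 12.4% + 4.898% + 2% + 17% = 36.298%.
Rounded: 36.30%.

36.30%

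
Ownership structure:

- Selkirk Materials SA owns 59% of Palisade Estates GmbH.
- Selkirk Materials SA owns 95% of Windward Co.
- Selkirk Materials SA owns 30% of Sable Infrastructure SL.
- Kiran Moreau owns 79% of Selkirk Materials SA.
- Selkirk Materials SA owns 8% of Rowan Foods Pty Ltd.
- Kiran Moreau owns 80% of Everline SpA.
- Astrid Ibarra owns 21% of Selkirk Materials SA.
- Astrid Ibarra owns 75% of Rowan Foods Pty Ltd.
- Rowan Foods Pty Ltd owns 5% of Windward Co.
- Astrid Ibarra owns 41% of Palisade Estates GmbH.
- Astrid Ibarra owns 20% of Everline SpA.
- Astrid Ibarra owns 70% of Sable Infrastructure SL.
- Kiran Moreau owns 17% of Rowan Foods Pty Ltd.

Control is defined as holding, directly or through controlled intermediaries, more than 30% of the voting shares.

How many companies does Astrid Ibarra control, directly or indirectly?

Astrid holds 75% of Rowan, so Astrid controls Rowan.
Astrid holds 70% of Sable, so Astrid controls Sable.
Astrid holds 41% of Palisade, so Astrid controls Palisade.
No other company's threshold is met.
Astrid controls 3 companies.

3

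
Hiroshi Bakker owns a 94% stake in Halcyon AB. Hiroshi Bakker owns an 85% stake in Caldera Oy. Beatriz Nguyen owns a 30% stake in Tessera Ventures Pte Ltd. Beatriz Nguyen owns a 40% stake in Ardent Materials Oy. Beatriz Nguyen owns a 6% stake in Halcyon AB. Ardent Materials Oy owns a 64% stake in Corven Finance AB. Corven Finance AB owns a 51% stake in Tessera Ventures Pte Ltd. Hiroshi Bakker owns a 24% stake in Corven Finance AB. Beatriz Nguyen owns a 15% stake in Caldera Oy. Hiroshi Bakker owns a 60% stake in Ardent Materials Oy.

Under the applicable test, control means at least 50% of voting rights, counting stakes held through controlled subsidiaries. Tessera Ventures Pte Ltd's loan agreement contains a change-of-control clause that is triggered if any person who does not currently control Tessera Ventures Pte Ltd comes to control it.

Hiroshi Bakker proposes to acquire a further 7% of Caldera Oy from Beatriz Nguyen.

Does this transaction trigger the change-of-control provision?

The purchase adds only to Hiroshi's holdings (Beatriz's stake shrinks), so Hiroshi is the only person who could newly come to control Tessera.
Hiroshi holds 60% of Ardent, so Hiroshi controls Ardent.
Hiroshi and Ardent together hold 24% + 64% = 88% of Corven, so Hiroshi controls Corven.
Corven holds 51% of Tessera, so Hiroshi controls Tessera.
So Hiroshi already controls Tessera before the transaction.
After the purchase, Hiroshi's direct stake in Caldera rises to 85% + 7% = 92%, and Beatriz's stake falls to 8%.
Hiroshi controlled Tessera already, so this is not a new person acquiring control; every other person's position is unchanged or reduced.
No new person acquires control, so the clause is not triggered.

No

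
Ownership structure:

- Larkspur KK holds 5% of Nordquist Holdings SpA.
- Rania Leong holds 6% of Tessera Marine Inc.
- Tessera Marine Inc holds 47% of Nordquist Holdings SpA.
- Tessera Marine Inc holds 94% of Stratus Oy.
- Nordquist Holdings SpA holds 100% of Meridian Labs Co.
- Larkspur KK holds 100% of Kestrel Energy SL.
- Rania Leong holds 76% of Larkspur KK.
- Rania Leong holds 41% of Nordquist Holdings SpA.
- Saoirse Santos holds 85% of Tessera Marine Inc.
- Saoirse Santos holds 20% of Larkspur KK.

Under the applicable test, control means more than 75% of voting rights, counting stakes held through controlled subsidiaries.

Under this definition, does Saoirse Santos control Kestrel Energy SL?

No

Saoirse holds 85% of Tessera, so Saoirse controls Tessera.
Tessera holds 94% of Stratus, so Saoirse controls Stratus.
Neither Saoirse nor any entity Saoirse controls holds any voting interest in Kestrel.
So Saoirse does not control Kestrel.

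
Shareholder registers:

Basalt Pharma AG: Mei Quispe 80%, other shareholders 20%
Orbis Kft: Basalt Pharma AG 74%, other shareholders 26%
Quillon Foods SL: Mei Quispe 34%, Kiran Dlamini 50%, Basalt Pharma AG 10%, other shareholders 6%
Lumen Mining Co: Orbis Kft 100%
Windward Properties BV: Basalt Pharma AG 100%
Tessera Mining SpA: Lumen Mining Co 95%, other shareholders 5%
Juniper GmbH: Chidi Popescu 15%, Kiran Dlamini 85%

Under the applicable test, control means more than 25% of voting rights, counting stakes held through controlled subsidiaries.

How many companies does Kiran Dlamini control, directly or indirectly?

2

Kiran holds 50% of Quillon, so Kiran controls Quillon.
Kiran holds 85% of Juniper, so Kiran controls Juniper.
No other company's threshold is met.
Kiran controls 2 companies.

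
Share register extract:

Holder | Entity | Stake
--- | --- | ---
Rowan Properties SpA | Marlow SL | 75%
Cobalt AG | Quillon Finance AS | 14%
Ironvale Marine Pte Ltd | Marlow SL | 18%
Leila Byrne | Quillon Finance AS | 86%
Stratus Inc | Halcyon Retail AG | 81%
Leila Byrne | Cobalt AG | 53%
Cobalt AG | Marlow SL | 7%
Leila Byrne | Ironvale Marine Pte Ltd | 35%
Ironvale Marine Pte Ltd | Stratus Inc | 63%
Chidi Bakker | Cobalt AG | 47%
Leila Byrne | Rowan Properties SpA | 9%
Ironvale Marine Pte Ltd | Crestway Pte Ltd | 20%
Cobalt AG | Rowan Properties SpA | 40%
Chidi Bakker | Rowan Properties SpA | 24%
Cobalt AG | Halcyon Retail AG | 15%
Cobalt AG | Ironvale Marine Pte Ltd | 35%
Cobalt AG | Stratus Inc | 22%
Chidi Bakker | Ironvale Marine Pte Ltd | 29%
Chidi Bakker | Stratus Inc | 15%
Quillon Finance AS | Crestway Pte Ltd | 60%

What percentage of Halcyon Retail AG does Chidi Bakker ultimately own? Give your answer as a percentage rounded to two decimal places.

Chidi reaches Halcyon along 5 paths.
Via Cobalt → Ironvale → Stratus: 47% × 35% × 63% × 81% = 8.394435%.
Via Ironvale → Stratus: 29% × 63% × 81% = 14.7987%.
Via Cobalt → Stratus: 47% × 22% × 81% = 8.3754%.
Via Stratus: 15% × 81% = 12.15%.
Via Cobalt: 47% × 15% = 7.05%.
Total: 8.394435% + 14.7987% + 8.3754% + 12.15% + 7.05% = 50.768535%.
Rounded: 50.77%.

50.77%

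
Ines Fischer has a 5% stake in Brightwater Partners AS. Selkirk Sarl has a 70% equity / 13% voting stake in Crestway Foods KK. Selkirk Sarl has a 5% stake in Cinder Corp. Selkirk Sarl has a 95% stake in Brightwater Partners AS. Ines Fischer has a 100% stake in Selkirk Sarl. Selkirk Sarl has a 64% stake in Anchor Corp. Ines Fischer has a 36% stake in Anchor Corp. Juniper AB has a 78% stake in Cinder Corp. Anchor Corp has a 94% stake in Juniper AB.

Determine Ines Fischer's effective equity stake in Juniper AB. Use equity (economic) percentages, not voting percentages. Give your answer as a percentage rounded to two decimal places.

94.00%

Ines reaches Juniper along 2 paths.
Via Anchor: 36% × 94% = 33.84%.
Via Selkirk → Anchor: 100% × 64% × 94% = 60.16%.
Total: 33.84% + 60.16% = 94%.
Rounded: 94.00%.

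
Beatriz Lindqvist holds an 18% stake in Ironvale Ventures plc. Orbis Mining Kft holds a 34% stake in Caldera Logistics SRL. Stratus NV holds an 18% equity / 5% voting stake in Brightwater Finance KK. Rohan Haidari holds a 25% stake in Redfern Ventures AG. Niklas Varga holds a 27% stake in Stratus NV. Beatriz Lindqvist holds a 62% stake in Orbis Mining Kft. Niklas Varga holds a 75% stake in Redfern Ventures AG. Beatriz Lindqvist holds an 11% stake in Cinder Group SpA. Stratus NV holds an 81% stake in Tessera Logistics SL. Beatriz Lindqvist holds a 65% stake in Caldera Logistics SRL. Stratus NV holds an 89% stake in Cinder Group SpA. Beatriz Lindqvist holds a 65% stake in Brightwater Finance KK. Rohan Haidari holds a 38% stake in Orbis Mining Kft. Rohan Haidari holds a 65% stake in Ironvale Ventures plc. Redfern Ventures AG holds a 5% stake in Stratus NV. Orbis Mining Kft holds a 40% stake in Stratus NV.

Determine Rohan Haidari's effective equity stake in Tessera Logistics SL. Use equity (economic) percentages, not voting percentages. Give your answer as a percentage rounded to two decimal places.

13.32%

Rohan reaches Tessera along 2 paths.
Via Redfern → Stratus: 25% × 5% × 81% = 1.0125%.
Via Orbis → Stratus: 38% × 40% × 81% = 12.312%.
Total: 1.0125% + 12.312% = 13.3245%.
Rounded: 13.32%.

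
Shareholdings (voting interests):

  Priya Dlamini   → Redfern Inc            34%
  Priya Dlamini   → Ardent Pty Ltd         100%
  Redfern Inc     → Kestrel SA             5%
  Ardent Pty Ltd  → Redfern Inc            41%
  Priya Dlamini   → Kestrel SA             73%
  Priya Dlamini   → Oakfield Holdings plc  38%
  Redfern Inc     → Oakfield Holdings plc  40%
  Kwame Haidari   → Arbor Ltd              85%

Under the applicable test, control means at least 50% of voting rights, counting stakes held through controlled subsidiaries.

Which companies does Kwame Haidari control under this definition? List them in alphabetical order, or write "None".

Arbor Ltd

Kwame holds 85% of Arbor, so Kwame controls Arbor.
No other company's threshold is met.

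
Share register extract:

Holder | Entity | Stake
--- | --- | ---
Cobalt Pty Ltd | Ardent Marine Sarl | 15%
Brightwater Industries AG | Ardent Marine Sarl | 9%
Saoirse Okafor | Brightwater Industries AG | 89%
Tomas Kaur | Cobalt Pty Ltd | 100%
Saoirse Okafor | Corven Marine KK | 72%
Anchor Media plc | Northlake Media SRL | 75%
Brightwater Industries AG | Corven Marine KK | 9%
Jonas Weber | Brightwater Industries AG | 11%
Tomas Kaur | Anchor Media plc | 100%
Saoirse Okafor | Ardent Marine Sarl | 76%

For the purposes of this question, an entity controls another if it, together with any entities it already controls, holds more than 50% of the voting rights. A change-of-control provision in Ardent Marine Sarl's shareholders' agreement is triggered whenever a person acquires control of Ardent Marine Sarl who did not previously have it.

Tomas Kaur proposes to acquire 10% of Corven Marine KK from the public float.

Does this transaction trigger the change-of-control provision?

No

The purchase changes only Tomas's holdings, so Tomas is the only person who could newly come to control Ardent.
Tomas holds 100% of Cobalt, so Tomas controls Cobalt.
Tomas holds 100% of Anchor, so Tomas controls Anchor.
Anchor holds 75% of Northlake, so Tomas controls Northlake.
In Ardent, Tomas's side holds only 15%, not > 50%.
So before the transaction, Tomas does not control Ardent.
After the purchase, Tomas holds 10% of Corven directly.
Tomas's side now holds 10% of Corven, not > 50%, so Tomas still does not control Corven.
After the transaction, Tomas's side holds 15% of Ardent, not > 50%, so Tomas still does not control Ardent.
No new person acquires control, so the clause is not triggered.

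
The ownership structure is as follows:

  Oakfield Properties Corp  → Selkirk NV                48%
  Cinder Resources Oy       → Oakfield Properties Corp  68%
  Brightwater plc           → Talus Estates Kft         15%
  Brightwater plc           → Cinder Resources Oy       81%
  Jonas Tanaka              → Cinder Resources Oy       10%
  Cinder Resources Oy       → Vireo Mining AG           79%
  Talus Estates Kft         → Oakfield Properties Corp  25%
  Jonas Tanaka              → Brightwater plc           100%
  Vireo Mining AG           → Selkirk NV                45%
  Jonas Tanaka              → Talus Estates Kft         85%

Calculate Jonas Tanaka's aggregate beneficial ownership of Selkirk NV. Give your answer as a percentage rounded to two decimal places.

74.05%

Jonas reaches Selkirk along 6 paths.
Via Brightwater → Cinder → Oakfield: 100% × 81% × 68% × 48% = 26.4384%.
Via Cinder → Oakfield: 10% × 68% × 48% = 3.264%.
Via Brightwater → Talus → Oakfield: 100% × 15% × 25% × 48% = 1.8%.
Via Talus → Oakfield: 85% × 25% × 48% = 10.2%.
Via Brightwater → Cinder → Vireo: 100% × 81% × 79% × 45% = 28.7955%.
Via Cinder → Vireo: 10% × 79% × 45% = 3.555%.
Total: 26.4384% + 3.264% + 1.8% + 10.2% + 28.7955% + 3.555% = 74.0529%.
Rounded: 74.05%.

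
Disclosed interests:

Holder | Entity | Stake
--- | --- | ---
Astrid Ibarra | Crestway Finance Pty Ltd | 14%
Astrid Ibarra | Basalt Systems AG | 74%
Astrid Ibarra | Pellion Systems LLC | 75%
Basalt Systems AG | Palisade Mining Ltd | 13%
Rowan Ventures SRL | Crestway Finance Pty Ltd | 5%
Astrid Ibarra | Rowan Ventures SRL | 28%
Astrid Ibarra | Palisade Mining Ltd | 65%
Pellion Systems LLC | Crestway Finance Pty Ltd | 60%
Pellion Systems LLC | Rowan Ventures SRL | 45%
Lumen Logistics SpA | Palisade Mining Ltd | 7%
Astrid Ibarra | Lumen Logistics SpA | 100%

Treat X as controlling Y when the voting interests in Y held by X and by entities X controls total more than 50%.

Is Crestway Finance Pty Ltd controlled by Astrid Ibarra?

Astrid holds 75% of Pellion, so Astrid controls Pellion.
Astrid and Pellion together hold 28% + 45% = 73% of Rowan, so Astrid controls Rowan.
Pellion and Rowan and Astrid together hold 60% + 5% + 14% = 79% of Crestway, so Astrid controls Crestway.

Yes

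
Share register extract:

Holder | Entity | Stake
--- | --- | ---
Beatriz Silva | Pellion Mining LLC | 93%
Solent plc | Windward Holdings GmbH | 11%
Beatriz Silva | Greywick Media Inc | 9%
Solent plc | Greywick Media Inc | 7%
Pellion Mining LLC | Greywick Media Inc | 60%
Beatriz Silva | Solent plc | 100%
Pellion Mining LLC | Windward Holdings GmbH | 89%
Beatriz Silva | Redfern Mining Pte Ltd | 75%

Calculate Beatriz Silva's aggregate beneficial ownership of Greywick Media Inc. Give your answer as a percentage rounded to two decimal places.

Beatriz reaches Greywick along 3 paths.
Direct stake: 9% = 9%.
Via Solent: 100% × 7% = 7%.
Via Pellion: 93% × 60% = 55.8%.
Total: 9% + 7% + 55.8% = 71.8%.
Rounded: 71.80%.

71.80%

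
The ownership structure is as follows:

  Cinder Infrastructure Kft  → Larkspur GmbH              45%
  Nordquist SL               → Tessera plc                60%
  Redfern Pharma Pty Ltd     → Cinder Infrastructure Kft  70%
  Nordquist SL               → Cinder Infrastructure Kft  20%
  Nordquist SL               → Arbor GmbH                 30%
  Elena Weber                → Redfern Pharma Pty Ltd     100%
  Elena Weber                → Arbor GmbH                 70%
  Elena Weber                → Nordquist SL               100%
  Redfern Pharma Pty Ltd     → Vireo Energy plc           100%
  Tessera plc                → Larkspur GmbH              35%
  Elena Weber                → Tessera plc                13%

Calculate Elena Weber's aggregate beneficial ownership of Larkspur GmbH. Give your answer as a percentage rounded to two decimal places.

66.05%

Elena reaches Larkspur along 4 paths.
Via Redfern → Cinder: 100% × 70% × 45% = 31.5%.
Via Nordquist → Cinder: 100% × 20% × 45% = 9%.
Via Nordquist → Tessera: 100% × 60% × 35% = 21%.
Via Tessera: 13% × 35% = 4.55%.
Total: 31.5% + 9% + 21% + 4.55% = 66.05%.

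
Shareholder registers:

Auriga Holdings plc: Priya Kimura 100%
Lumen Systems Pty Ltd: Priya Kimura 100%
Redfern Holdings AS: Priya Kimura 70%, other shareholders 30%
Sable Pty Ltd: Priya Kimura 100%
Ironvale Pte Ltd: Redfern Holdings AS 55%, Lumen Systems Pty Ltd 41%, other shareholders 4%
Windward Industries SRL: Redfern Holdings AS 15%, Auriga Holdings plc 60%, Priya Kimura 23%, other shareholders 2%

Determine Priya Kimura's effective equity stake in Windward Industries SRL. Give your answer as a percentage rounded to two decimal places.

93.50%

Priya reaches Windward along 3 paths.
Via Redfern: 70% × 15% = 10.5%.
Via Auriga: 100% × 60% = 60%.
Direct stake: 23% = 23%.
Total: 10.5% + 60% + 23% = 93.5%.
Rounded: 93.50%.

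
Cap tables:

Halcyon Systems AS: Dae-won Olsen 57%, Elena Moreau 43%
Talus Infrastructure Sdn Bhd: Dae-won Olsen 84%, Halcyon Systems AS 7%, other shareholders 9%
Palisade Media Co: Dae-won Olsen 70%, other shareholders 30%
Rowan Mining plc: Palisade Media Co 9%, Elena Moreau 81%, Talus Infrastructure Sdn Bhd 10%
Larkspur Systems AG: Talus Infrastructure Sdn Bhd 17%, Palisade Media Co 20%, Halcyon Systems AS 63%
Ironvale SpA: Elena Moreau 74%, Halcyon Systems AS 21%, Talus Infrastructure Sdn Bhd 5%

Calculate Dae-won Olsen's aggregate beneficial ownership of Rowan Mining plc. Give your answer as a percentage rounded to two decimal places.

15.10%

Dae-won reaches Rowan along 3 paths.
Via Palisade: 70% × 9% = 6.3%.
Via Talus: 84% × 10% = 8.4%.
Via Halcyon → Talus: 57% × 7% × 10% = 0.399%.
Total: 6.3% + 8.4% + 0.399% = 15.099%.
Rounded: 15.10%.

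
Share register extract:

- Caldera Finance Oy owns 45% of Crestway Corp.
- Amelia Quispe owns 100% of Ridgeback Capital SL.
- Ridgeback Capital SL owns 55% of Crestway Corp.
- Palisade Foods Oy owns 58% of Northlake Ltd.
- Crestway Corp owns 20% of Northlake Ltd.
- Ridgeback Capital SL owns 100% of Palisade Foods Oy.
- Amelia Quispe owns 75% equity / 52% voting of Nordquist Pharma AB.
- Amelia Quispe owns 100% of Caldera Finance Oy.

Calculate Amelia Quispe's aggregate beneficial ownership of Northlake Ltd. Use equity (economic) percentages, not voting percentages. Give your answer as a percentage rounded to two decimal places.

78.00%

Amelia reaches Northlake along 3 paths.
Via Ridgeback → Palisade: 100% × 100% × 58% = 58%.
Via Ridgeback → Crestway: 100% × 55% × 20% = 11%.
Via Caldera → Crestway: 100% × 45% × 20% = 9%.
Total: 58% + 11% + 9% = 78%.
Rounded: 78.00%.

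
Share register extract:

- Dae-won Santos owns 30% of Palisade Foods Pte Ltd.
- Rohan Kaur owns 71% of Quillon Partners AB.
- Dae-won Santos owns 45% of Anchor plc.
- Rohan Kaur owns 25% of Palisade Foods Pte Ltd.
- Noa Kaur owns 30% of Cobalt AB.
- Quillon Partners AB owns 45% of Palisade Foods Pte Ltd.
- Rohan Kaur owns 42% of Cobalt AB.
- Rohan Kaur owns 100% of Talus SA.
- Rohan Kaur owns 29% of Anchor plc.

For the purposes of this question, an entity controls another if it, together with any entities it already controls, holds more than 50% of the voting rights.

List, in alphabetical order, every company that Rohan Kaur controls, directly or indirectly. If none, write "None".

Palisade Foods Pte Ltd, Quillon Partners AB, Talus SA

Rohan holds 71% of Quillon, so Rohan controls Quillon.
Rohan holds 100% of Talus, so Rohan controls Talus.
Rohan and Quillon together hold 25% + 45% = 70% of Palisade, so Rohan controls Palisade.
No other company's threshold is met.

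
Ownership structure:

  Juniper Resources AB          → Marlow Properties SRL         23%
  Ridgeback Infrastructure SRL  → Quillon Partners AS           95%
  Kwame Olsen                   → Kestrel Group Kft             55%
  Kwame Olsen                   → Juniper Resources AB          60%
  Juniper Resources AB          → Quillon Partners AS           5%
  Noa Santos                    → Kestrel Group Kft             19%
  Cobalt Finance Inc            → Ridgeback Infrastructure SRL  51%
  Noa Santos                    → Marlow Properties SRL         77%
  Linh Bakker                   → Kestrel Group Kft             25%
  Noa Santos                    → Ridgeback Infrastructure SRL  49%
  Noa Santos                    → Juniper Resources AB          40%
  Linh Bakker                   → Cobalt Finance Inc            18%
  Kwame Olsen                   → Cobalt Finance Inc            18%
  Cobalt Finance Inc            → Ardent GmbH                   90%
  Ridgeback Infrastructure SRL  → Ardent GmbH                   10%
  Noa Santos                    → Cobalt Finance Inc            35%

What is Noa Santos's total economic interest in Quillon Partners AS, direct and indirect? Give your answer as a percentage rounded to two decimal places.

Noa reaches Quillon along 3 paths.
Via Juniper: 40% × 5% = 2%.
Via Ridgeback: 49% × 95% = 46.55%.
Via Cobalt → Ridgeback: 35% × 51% × 95% = 16.9575%.
Total: 2% + 46.55% + 16.9575% = 65.5075%.
Rounded: 65.51%.

65.51%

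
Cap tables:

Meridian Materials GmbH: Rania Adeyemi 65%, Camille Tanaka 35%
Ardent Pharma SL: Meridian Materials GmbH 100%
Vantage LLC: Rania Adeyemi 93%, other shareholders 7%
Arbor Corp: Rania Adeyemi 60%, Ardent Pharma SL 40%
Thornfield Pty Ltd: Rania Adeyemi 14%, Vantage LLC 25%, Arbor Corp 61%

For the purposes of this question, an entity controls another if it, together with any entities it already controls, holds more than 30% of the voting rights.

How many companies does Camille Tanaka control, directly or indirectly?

4

Camille holds 35% of Meridian, so Camille controls Meridian.
Meridian holds 100% of Ardent, so Camille controls Ardent.
Ardent holds 40% of Arbor, so Camille controls Arbor.
Arbor holds 61% of Thornfield, so Camille controls Thornfield.
No other company's threshold is met.
Camille controls 4 companies.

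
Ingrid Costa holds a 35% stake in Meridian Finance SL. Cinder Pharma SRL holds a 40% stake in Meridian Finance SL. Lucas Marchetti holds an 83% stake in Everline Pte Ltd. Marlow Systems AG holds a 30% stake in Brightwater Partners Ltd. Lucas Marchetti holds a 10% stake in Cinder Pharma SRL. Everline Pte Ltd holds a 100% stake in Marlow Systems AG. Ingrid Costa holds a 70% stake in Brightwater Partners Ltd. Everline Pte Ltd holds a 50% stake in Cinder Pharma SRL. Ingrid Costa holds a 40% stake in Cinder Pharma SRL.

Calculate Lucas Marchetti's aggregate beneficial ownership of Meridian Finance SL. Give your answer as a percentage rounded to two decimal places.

20.60%

Lucas reaches Meridian along 2 paths.
Via Everline → Cinder: 83% × 50% × 40% = 16.6%.
Via Cinder: 10% × 40% = 4%.
Total: 16.6% + 4% = 20.6%.
Rounded: 20.60%.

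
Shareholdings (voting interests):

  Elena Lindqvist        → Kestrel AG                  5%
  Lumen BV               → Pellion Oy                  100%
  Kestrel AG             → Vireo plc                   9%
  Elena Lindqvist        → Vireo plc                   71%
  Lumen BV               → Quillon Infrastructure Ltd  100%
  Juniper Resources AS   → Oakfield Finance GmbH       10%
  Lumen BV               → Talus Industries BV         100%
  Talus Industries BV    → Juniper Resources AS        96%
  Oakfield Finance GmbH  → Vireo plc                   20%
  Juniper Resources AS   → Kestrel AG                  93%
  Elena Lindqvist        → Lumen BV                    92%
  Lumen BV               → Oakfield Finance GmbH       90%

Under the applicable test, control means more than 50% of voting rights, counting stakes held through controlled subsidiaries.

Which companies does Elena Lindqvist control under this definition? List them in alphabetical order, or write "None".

Elena holds 92% of Lumen, so Elena controls Lumen.
Lumen holds 100% of Talus, so Elena controls Talus.
Talus holds 96% of Juniper, so Elena controls Juniper.
Lumen holds 100% of Quillon, so Elena controls Quillon.
Juniper and Elena together hold 93% + 5% = 98% of Kestrel, so Elena controls Kestrel.
Juniper and Lumen together hold 10% + 90% = 100% of Oakfield, so Elena controls Oakfield.
Lumen holds 100% of Pellion, so Elena controls Pellion.
Kestrel and Oakfield and Elena together hold 9% + 20% + 71% = 100% of Vireo, so Elena controls Vireo.

Juniper Resources AS, Kestrel AG, Lumen BV, Oakfield Finance GmbH, Pellion Oy, Quillon Infrastructure Ltd, Talus Industries BV, Vireo plc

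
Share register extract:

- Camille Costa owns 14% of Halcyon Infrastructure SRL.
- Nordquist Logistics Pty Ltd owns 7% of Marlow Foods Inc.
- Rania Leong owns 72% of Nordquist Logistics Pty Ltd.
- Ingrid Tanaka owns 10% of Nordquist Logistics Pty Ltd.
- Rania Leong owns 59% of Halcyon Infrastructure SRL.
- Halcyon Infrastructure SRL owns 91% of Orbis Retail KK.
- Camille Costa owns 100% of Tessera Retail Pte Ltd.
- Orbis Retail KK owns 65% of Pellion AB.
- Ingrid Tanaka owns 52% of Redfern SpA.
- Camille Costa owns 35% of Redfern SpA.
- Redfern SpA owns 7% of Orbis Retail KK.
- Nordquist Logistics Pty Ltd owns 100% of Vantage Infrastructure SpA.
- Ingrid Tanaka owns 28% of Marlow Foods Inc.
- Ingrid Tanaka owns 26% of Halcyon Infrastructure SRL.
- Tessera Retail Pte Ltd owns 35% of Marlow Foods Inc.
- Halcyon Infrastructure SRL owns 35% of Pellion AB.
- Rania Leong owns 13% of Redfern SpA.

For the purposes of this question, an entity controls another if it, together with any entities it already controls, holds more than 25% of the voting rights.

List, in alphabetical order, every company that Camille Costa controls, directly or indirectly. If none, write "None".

Camille holds 35% of Redfern, so Camille controls Redfern.
Camille holds 100% of Tessera, so Camille controls Tessera.
Tessera holds 35% of Marlow, so Camille controls Marlow.
No other company's threshold is met.

Marlow Foods Inc, Redfern SpA, Tessera Retail Pte Ltd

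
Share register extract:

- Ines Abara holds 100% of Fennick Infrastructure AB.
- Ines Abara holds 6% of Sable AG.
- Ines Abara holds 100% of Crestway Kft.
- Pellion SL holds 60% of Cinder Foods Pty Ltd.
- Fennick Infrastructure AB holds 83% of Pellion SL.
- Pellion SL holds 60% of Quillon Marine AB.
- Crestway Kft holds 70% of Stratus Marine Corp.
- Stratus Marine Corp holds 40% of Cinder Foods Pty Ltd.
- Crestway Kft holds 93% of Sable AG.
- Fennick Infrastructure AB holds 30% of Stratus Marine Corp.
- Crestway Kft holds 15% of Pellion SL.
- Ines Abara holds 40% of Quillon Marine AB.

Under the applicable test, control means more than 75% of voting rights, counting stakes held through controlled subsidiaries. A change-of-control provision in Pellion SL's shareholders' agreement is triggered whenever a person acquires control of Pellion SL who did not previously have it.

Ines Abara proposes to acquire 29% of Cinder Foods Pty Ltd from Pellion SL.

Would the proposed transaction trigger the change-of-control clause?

The purchase adds only to Ines's holdings (Pellion's stake shrinks), so Ines is the only person who could newly come to control Pellion.
Ines holds 100% of Crestway, so Ines controls Crestway.
Ines holds 100% of Fennick, so Ines controls Fennick.
Fennick and Crestway together hold 83% + 15% = 98% of Pellion, so Ines controls Pellion.
So Ines already controls Pellion before the transaction.
After the purchase, Ines holds 29% of Cinder directly, and Pellion's stake falls to 31%.
Ines controlled Pellion already, so this is not a new person acquiring control; every other person's position is unchanged or reduced.
No new person acquires control, so the clause is not triggered.

No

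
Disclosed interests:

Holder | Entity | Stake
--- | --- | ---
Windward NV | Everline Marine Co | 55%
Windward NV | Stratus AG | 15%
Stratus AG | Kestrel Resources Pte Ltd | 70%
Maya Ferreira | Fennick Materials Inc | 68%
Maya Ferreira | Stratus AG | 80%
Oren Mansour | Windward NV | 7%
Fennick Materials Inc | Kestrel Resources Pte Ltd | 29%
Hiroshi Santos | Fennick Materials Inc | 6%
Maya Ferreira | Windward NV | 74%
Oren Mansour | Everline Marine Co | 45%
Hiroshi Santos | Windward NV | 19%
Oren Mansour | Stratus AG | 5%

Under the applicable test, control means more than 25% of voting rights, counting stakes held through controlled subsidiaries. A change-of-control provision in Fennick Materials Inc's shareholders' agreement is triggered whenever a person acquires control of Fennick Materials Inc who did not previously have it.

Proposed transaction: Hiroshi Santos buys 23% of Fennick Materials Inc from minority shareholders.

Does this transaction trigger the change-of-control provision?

Yes

The purchase changes only Hiroshi's holdings, so Hiroshi is the only person who could newly come to control Fennick.
Hiroshi's largest direct stake is 19% in Windward, which does not meet the threshold, so Hiroshi controls no company.
In Fennick, Hiroshi's side holds only 6%, not > 25%.
So before the transaction, Hiroshi does not control Fennick.
After the purchase, Hiroshi's direct stake in Fennick rises to 6% + 23% = 29%.
Hiroshi holds 29% of Fennick, so Hiroshi controls Fennick.
Hiroshi did not control Fennick before and does after, so the clause is triggered.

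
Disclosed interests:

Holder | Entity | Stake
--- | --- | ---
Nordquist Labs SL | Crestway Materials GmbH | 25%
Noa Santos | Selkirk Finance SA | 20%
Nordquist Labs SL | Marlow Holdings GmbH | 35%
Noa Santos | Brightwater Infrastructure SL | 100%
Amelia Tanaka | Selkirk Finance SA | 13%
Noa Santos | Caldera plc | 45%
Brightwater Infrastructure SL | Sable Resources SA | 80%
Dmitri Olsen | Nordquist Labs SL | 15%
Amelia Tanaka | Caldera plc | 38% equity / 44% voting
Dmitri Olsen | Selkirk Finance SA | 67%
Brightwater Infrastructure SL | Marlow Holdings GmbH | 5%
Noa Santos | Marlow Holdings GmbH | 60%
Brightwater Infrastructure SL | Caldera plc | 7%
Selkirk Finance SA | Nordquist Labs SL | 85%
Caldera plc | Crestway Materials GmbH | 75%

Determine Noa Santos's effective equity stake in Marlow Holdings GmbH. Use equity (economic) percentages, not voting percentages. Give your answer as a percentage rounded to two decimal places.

70.95%

Noa reaches Marlow along 3 paths.
Direct stake: 60% = 60%.
Via Selkirk → Nordquist: 20% × 85% × 35% = 5.95%.
Via Brightwater: 100% × 5% = 5%.
Total: 60% + 5.95% + 5% = 70.95%.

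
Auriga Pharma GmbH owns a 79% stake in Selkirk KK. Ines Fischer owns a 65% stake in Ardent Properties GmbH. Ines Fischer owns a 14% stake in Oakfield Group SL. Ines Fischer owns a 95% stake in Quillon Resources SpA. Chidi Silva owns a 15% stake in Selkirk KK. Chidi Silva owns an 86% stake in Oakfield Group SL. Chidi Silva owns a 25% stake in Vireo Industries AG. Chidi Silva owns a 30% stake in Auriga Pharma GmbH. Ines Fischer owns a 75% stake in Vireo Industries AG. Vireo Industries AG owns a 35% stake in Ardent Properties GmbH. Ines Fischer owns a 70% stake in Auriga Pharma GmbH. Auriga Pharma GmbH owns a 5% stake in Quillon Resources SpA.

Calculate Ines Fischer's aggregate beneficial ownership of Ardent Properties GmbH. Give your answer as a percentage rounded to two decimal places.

91.25%

Ines reaches Ardent along 2 paths.
Direct stake: 65% = 65%.
Via Vireo: 75% × 35% = 26.25%.
Total: 65% + 26.25% = 91.25%.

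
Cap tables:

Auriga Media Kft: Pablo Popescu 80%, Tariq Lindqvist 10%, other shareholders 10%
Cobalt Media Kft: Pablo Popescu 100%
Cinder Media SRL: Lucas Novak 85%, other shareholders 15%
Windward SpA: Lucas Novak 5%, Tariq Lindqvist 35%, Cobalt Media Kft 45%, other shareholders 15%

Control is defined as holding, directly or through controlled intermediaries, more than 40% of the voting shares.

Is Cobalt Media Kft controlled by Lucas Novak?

No

Lucas holds 85% of Cinder, so Lucas controls Cinder.
Neither Lucas nor any entity Lucas controls holds any voting interest in Cobalt.
So Lucas does not control Cobalt.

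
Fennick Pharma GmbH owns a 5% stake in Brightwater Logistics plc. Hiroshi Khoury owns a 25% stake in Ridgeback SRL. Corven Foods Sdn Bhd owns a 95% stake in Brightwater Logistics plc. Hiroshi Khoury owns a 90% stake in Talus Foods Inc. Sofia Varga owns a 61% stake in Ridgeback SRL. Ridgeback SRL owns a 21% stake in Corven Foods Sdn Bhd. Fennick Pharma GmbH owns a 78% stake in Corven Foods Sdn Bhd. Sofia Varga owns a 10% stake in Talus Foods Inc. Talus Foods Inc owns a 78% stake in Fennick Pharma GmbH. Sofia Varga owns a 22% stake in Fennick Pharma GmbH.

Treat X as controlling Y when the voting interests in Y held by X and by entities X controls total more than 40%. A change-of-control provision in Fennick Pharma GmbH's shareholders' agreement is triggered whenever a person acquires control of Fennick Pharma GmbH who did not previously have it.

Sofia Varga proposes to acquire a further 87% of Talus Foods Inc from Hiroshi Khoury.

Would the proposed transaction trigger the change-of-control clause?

Yes

The purchase adds only to Sofia's holdings (Hiroshi's stake shrinks), so Sofia is the only person who could newly come to control Fennick.
Sofia holds 61% of Ridgeback, so Sofia controls Ridgeback.
In Fennick, Sofia's side holds only 22%, not > 40%.
So before the transaction, Sofia does not control Fennick.
After the purchase, Sofia's direct stake in Talus rises to 10% + 87% = 97%, and Hiroshi's stake falls to 3%.
Sofia holds 97% of Talus, so Sofia controls Talus.
Sofia and Talus together hold 22% + 78% = 100% of Fennick, so Sofia controls Fennick.
Sofia did not control Fennick before and does after, so the clause is triggered.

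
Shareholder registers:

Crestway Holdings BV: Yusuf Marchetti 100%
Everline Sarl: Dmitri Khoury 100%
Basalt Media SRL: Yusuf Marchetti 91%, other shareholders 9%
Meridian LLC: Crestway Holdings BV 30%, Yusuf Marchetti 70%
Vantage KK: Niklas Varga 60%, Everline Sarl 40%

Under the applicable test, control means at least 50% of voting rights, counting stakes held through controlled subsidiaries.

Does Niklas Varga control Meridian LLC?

Niklas holds 60% of Vantage, so Niklas controls Vantage.
Neither Niklas nor any entity Niklas controls holds any voting interest in Meridian.
So Niklas does not control Meridian.

No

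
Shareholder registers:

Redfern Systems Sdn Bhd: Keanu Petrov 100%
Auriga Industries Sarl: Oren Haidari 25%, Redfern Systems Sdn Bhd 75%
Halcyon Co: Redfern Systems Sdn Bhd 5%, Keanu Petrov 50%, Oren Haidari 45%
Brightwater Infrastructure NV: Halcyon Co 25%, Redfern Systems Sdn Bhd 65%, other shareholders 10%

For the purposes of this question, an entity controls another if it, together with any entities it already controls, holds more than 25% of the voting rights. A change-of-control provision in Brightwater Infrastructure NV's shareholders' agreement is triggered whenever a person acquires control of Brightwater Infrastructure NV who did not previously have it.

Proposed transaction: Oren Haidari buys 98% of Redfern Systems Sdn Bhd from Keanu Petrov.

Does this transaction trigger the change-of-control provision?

Yes

The purchase adds only to Oren's holdings (Keanu's stake shrinks), so Oren is the only person who could newly come to control Brightwater.
Oren holds 45% of Halcyon, so Oren controls Halcyon.
In Brightwater, Oren's side holds only 25%, not > 25%.
So before the transaction, Oren does not control Brightwater.
After the purchase, Oren holds 98% of Redfern directly, and Keanu's stake falls to 2%.
Oren holds 98% of Redfern, so Oren controls Redfern.
Redfern and Oren together hold 5% + 45% = 50% of Halcyon, so Oren controls Halcyon.
Halcyon and Redfern together hold 25% + 65% = 90% of Brightwater, so Oren controls Brightwater.
Oren did not control Brightwater before and does after, so the clause is triggered.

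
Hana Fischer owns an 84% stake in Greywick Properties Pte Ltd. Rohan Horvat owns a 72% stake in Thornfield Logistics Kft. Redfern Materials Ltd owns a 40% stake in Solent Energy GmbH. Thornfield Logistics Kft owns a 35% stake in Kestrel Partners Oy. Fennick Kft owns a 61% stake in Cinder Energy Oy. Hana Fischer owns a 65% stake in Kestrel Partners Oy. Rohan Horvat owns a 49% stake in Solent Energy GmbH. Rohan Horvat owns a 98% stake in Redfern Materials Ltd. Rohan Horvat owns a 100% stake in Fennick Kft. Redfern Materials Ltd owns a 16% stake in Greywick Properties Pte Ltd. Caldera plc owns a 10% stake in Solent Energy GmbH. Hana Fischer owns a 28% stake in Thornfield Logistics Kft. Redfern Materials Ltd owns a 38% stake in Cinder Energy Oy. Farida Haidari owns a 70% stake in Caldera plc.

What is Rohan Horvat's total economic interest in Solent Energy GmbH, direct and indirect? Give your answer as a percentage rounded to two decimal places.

88.20%

Rohan reaches Solent along 2 paths.
Via Redfern: 98% × 40% = 39.2%.
Direct stake: 49% = 49%.
Total: 39.2% + 49% = 88.2%.
Rounded: 88.20%.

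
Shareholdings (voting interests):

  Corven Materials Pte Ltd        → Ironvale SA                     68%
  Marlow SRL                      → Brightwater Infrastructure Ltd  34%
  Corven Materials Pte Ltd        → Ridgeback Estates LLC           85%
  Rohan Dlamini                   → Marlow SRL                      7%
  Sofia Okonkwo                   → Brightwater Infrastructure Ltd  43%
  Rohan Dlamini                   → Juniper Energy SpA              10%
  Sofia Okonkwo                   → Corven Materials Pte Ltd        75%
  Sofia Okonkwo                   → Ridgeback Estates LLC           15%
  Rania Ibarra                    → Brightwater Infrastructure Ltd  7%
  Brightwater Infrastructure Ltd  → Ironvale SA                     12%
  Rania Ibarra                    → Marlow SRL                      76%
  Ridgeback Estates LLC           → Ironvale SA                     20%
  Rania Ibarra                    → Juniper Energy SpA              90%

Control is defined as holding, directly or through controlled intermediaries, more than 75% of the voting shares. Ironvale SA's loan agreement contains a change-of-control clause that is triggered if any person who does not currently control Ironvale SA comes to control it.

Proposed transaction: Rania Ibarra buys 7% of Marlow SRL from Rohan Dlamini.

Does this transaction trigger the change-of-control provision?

No

The purchase adds only to Rania's holdings (Rohan's stake shrinks), so Rania is the only person who could newly come to control Ironvale.
Rania holds 90% of Juniper, so Rania controls Juniper.
Rania holds 76% of Marlow, so Rania controls Marlow.
Neither Rania nor any entity Rania controls holds any voting interest in Ironvale.
So before the transaction, Rania does not control Ironvale.
After the purchase, Rania's direct stake in Marlow rises to 76% + 7% = 83%, and Rohan's stake falls to 0%.
Rania holds 83% of Marlow, so Rania controls Marlow.
After the transaction, neither Rania nor any entity Rania controls holds a voting interest in Ironvale, so Rania still does not control it.
No new person acquires control, so the clause is not triggered.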